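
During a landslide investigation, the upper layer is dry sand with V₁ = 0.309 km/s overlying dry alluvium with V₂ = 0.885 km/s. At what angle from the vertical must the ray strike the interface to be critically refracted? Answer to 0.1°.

At critical incidence the refracted ray runs along the interface (θ₂ = 90°), so sin θ_c = V₁/V₂.
θ_c = arcsin(0.309/0.885) = arcsin 0.3492 = 20.44°.

20.4°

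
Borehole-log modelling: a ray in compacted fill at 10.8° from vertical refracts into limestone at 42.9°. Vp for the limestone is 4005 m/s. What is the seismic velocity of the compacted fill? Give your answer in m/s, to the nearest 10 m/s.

Snell's law: sin 10.8°/V₁ = sin 42.9°/V₂.
V₁ = V₂·sin 10.8°/sin 42.9° = 4005 × 0.2753 = 1102.45 m/s.

1100 m/s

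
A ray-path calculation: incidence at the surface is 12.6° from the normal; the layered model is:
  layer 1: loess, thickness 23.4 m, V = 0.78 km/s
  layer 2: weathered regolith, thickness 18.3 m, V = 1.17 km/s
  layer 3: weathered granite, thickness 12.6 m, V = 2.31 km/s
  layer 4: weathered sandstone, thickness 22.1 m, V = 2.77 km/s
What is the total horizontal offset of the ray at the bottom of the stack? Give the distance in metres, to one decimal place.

49.3 m

Ray parameter p = sin 12.6° / 0.78 km/s = 2.7967e-01 s/km.
Layer 1: θ = 12.60°; offset = 23.4·tan 12.60° = 5.231 m.
Layer 2: sin θ = p·1.17 = 0.3272 → θ = 19.10°; offset = 18.3·tan 19.10° = 6.337 m.
Layer 3: sin θ = p·2.31 = 0.6460 → θ = 40.24°; offset = 12.6·tan 40.24° = 10.664 m.
Layer 4: sin θ = p·2.77 = 0.7747 → θ = 50.78°; offset = 22.1·tan 50.78° = 27.075 m.
Total horizontal offset = 49.307 m.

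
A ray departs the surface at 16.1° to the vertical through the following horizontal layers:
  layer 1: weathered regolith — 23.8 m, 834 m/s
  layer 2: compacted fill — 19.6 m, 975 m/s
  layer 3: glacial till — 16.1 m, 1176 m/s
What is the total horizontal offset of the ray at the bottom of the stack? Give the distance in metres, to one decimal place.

Apply Snell's law at each interface; in layer i the horizontal offset is hᵢ·tan θᵢ.
Layer 1: θ = 16.10°; offset = 23.8·tan 16.10° = 6.870 m.
Layer 2: sin θ = 975·sin 16.1°/834 = 0.3242, θ = 18.92°; offset = 19.6·tan 18.92° = 6.717 m.
Layer 3: sin θ = 1176·sin 16.1°/834 = 0.3910, θ = 23.02°; offset = 16.1·tan 23.02° = 6.840 m.
Σ offsets = 20.427 m.

20.4 m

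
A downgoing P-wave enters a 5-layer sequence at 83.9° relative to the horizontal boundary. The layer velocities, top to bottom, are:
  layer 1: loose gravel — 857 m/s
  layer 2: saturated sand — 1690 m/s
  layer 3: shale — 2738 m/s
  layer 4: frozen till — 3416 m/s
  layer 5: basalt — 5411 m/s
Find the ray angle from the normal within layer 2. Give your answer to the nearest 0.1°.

12.1°

From the normal: θ₁ = 90° − 83.9° = 6.1°.
Ray parameter p = sin 6.1° / 857 = 1.2400e-04 s/m.
sin θ_2 = p·V_2 = 1.2400e-04 × 1690 = 0.2096.
θ_2 = 12.10° from the vertical.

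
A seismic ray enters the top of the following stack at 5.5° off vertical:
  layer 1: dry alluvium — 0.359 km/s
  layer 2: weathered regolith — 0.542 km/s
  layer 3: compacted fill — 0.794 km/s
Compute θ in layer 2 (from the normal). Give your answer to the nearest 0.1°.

8.3°

Snell's law across each interface conserves sin θ / V, so sin θ_2 = V_2·sin θ₁/V₁.
sin θ_2 = 0.542 × sin 5.5° / 0.359 = 0.1447.
θ_2 = 8.32° from the vertical.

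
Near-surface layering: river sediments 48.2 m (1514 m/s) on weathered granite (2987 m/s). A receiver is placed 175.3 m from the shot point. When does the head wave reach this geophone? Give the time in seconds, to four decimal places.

t = x/V₂ + 2h·√(V₂²−V₁²)/(V₁V₂).
√(V₂²−V₁²) = √(2987²−1514²) = 2574.9 m/s; delay term = 2·48.2·2574.9/(1514·2987) = 0.05489 s.
t = 175.3/2987 + 0.05489 = 0.11357 s.

0.1136 s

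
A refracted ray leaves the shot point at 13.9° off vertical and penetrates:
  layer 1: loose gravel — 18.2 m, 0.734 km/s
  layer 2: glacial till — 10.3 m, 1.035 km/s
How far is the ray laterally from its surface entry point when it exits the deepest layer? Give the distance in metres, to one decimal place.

8.2 m

Apply Snell's law at each interface; in layer i the horizontal offset is hᵢ·tan θᵢ.
Layer 1: θ = 13.90°; offset = 18.2·tan 13.90° = 4.504 m.
Layer 2: sin θ = 1.035·sin 13.9°/0.734 = 0.3387, θ = 19.80°; offset = 10.3·tan 19.80° = 3.708 m.
Σ offsets = 8.212 m.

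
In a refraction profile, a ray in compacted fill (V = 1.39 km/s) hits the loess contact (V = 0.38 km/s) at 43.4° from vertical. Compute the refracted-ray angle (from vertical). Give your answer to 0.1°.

Snell's law: sin θ₂ = (V₂/V₁)·sin θ₁ = (0.38/1.39)·sin 43.4° = 0.1878.
θ₂ = arcsin 0.1878 = 10.83° from the normal.

10.8°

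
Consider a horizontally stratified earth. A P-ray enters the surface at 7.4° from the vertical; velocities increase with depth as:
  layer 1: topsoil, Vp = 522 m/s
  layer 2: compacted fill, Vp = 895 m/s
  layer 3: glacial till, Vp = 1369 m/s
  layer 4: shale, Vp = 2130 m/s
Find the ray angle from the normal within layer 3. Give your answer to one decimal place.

19.7°

Snell's law across each interface conserves sin θ / V, so sin θ_3 = V_3·sin θ₁/V₁.
sin θ_3 = 1369 × sin 7.4° / 522 = 0.3378.
θ_3 = 19.74° from the vertical.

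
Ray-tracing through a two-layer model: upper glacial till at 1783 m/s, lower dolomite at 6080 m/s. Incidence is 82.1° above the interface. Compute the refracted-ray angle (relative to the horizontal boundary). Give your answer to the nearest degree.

62°

Convert to the normal: θ₁ = 90° − 82.1° = 7.9°.
sin θ₁/V₁ = sin θ₂/V₂ ⇒ sin θ₂ = 6080·sin 7.9°/1783 = 6080·0.1374/1783 = 0.4687.
θ₂ = arcsin 0.4687 = 27.95° from the normal.
From the interface: 90° − 27.95° = 62.05°.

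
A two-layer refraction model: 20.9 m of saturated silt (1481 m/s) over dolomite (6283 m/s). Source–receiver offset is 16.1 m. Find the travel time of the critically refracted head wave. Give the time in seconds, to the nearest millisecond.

θ_c = arcsin(V₁/V₂) = arcsin(1481/6283) = 13.63°, cos θ_c = 0.9718.
Intercept time tᵢ = 2h cos θ_c / V₁ = 2·20.9·0.9718/1481 = 0.02743 s.
t = x/V₂ + tᵢ = 16.1/6283 + 0.02743 = 0.02999 s.

0.030 s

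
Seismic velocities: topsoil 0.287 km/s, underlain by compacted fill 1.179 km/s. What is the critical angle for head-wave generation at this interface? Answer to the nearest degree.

14°

At critical incidence the refracted ray runs along the interface (θ₂ = 90°), so sin θ_c = V₁/V₂.
θ_c = arcsin(0.287/1.179) = arcsin 0.2434 = 14.09°.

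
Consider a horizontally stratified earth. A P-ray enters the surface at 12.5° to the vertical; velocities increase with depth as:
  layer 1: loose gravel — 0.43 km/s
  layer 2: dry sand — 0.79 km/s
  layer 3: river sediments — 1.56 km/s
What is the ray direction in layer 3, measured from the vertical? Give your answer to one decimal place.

Ray parameter p = sin 12.5° / 0.43 = 5.0335e-01 s/km.
sin θ_3 = p·V_3 = 5.0335e-01 × 1.56 = 0.7852.
θ_3 = arcsin 0.7852 = 51.74°.

51.7°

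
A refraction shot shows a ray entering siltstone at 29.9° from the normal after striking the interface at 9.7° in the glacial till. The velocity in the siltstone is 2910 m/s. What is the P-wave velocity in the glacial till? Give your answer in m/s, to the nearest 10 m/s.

980 m/s

Snell's law: sin 9.7°/V₁ = sin 29.9°/V₂.
V₁ = V₂·sin 9.7°/sin 29.9° = 2910 × 0.3380 = 983.58 m/s.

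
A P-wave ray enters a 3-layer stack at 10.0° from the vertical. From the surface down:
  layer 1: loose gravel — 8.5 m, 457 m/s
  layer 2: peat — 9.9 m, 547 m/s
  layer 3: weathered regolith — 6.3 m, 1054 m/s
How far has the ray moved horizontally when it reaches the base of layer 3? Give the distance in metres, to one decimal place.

Apply Snell's law at each interface; in layer i the horizontal offset is hᵢ·tan θᵢ.
Layer 1: θ = 10.00°; offset = 8.5·tan 10.00° = 1.499 m.
Layer 2: sin θ = 547·sin 10.0°/457 = 0.2078, θ = 12.00°; offset = 9.9·tan 12.00° = 2.104 m.
Layer 3: sin θ = 1054·sin 10.0°/457 = 0.4005, θ = 23.61°; offset = 6.3·tan 23.61° = 2.754 m.
Summing the layer offsets gives 6.356 m.

6.4 m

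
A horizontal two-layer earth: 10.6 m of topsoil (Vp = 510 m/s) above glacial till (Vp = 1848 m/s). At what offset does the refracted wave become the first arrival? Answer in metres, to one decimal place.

θ_c = arcsin(510/1848) = 16.02°, so cos θ_c = 0.9612 and tᵢ = 2h cos θ_c/V₁ = 0.0400 s.
At crossover x/V₁ = x/V₂ + tᵢ ⇒ x = tᵢ/(1/V₁ − 1/V₂) = 0.03995/(1.9608e-03 − 5.4113e-04) = 28.14 m.

28.1 m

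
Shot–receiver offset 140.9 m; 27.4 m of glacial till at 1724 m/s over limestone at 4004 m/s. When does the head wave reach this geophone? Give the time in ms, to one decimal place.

θ_c = arcsin(V₁/V₂) = arcsin(1724/4004) = 25.50°, cos θ_c = 0.9026.
Intercept time tᵢ = 2h cos θ_c / V₁ = 2·27.4·0.9026/1724 = 0.02869 s.
t = x/V₂ + tᵢ = 140.9/4004 + 0.02869 = 0.06388 s.

63.9 ms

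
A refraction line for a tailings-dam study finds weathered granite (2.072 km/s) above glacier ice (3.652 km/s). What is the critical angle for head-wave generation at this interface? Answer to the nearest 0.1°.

34.6°

At critical incidence the refracted ray runs along the interface (θ₂ = 90°), so sin θ_c = V₁/V₂.
θ_c = arcsin(2.072/3.652) = arcsin 0.5674 = 34.57°.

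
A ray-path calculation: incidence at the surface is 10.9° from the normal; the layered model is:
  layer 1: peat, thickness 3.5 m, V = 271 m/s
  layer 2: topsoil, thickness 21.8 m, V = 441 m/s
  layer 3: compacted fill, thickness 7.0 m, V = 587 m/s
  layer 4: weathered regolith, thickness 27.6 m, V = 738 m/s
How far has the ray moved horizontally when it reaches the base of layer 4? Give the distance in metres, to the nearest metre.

27 m

Apply Snell's law at each interface; in layer i the horizontal offset is hᵢ·tan θᵢ.
Layer 1: θ = 10.90°; offset = 3.5·tan 10.90° = 0.674 m.
Layer 2: sin θ = 441·sin 10.9°/271 = 0.3077, θ = 17.92°; offset = 21.8·tan 17.92° = 7.050 m.
Layer 3: sin θ = 587·sin 10.9°/271 = 0.4096, θ = 24.18°; offset = 7.0·tan 24.18° = 3.143 m.
Layer 4: sin θ = 738·sin 10.9°/271 = 0.5150, θ = 30.99°; offset = 27.6·tan 30.99° = 16.580 m.
Σ offsets = 27.447 m.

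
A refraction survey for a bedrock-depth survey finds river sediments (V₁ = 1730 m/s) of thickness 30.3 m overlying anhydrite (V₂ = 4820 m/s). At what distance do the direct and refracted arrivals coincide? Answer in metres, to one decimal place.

x_cross = 2h·√((V₂+V₁)/(V₂−V₁)).
(V₂+V₁)/(V₂−V₁) = (4820+1730)/(4820−1730) = 2.1197; √ = 1.4559.
x_cross = 2·30.3·1.4559 = 88.23 m.

88.2 m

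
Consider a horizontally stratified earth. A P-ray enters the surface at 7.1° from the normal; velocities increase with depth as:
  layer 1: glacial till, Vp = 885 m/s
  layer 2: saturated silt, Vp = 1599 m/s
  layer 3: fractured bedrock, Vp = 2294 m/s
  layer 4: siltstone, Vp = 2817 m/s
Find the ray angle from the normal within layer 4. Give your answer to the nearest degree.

Ray parameter p = sin 7.1° / 885 = 1.3966e-04 s/m.
sin θ_4 = p·V_4 = 1.3966e-04 × 2817 = 0.3934.
θ_4 = arcsin 0.3934 = 23.17°.

23°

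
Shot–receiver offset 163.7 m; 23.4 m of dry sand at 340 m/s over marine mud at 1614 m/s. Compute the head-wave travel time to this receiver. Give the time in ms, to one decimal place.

θ_c = arcsin(V₁/V₂) = arcsin(340/1614) = 12.16°, cos θ_c = 0.9776.
Intercept time tᵢ = 2h cos θ_c / V₁ = 2·23.4·0.9776/340 = 0.13456 s.
t = x/V₂ + tᵢ = 163.7/1614 + 0.13456 = 0.23598 s.

236.0 ms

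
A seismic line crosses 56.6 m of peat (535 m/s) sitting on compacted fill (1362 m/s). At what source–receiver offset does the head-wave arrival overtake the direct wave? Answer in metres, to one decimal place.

171.4 m

x_cross = 2h·√((V₂+V₁)/(V₂−V₁)).
(V₂+V₁)/(V₂−V₁) = (1362+535)/(1362−535) = 2.2938; √ = 1.5145.
x_cross = 2·56.6·1.5145 = 171.45 m.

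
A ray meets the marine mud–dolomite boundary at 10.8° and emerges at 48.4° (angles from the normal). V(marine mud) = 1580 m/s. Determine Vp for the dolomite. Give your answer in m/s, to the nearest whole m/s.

6305 m/s

sin 10.8° = 0.1874; sin 48.4° = 0.7478.
V₂ = V₁·(sin θ₂/sin θ₁) = 1580·(0.7478/0.1874) = 6305.44 m/s.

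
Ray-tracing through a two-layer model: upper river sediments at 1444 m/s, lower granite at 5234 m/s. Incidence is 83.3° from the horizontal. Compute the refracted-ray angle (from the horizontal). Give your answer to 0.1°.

Angle from the normal: 90° − 83.3° = 6.7°.
Snell's law: sin θ₂ = (V₂/V₁)·sin θ₁ = (5234/1444)·sin 6.7° = 0.4229.
θ₂ = arcsin 0.4229 = 25.02° from the normal.
From the interface: 90° − 25.02° = 64.98°.

65.0°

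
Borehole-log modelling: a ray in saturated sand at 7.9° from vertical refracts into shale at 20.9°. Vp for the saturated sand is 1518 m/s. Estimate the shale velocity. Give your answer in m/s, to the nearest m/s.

3940 m/s

Snell's law: sin 7.9°/V₁ = sin 20.9°/V₂.
V₂ = V₁·sin 20.9°/sin 7.9° = 1518 × 2.5955 = 3939.98 m/s.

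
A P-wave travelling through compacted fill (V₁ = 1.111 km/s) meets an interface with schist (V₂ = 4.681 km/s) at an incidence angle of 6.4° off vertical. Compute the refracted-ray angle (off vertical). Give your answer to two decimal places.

sin θ₁/V₁ = sin θ₂/V₂ ⇒ sin θ₂ = 4.681·sin 6.4°/1.111 = 4.681·0.1115/1.111 = 0.4697.
θ₂ = arcsin 0.4697 = 28.01° from the normal.

28.01°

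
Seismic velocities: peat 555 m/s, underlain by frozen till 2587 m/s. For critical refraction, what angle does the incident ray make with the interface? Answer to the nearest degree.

At critical incidence the refracted ray runs along the interface (θ₂ = 90°), so sin θ_c = V₁/V₂.
θ_c = arcsin(555/2587) = arcsin 0.2145 = 12.39°.
Measured from the interface: 90° − 12.39° = 77.61°.

78°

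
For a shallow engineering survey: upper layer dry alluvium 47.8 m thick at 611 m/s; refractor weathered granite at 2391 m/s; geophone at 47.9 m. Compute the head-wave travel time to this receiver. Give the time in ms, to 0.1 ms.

171.3 ms

θ_c = arcsin(V₁/V₂) = arcsin(611/2391) = 14.81°, cos θ_c = 0.9668.
Intercept time tᵢ = 2h cos θ_c / V₁ = 2·47.8·0.9668/611 = 0.15127 s.
t = x/V₂ + tᵢ = 47.9/2391 + 0.15127 = 0.17130 s.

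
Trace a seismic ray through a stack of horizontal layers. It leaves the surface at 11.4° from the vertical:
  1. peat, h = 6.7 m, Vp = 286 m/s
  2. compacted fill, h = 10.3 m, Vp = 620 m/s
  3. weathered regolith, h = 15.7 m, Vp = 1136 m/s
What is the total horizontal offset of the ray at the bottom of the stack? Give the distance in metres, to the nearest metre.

Apply Snell's law at each interface; in layer i the horizontal offset is hᵢ·tan θᵢ.
Layer 1: θ = 11.40°; offset = 6.7·tan 11.40° = 1.351 m.
Layer 2: sin θ = 620·sin 11.4°/286 = 0.4285, θ = 25.37°; offset = 10.3·tan 25.37° = 4.885 m.
Layer 3: sin θ = 1136·sin 11.4°/286 = 0.7851, θ = 51.73°; offset = 15.7·tan 51.73° = 19.901 m.
Total horizontal offset = 26.137 m.

26 m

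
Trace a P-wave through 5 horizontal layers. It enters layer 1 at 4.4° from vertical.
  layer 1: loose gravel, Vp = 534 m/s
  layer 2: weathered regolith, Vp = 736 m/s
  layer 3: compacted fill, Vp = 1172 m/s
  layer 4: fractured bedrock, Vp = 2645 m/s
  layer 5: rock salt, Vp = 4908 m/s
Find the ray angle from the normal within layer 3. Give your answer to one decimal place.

9.7°

Snell's law across each interface conserves sin θ / V, so sin θ_3 = V_3·sin θ₁/V₁.
sin θ_3 = 1172 × sin 4.4° / 534 = 0.1684.
θ_3 = 9.69° from the vertical.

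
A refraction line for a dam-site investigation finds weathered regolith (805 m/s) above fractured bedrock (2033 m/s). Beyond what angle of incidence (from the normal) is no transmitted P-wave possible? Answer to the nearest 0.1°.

23.3°

At critical incidence the refracted ray runs along the interface (θ₂ = 90°), so sin θ_c = V₁/V₂.
θ_c = arcsin(805/2033) = arcsin 0.3960 = 23.33°.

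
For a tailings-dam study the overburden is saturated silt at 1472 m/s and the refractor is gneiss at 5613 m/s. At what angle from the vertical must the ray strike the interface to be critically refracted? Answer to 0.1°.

Critical incidence: sin θ_c = V₁/V₂ = 1472/5613 = 0.2622.
θ_c = arcsin 0.2622 = 15.20°.

15.2°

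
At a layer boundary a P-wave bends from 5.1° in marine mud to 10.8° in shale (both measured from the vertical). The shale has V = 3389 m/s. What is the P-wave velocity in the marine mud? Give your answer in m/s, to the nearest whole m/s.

sin 5.1° = 0.0889; sin 10.8° = 0.1874.
V₁ = V₂·(sin θ₁/sin θ₂) = 3389·(0.0889/0.1874) = 1607.75 m/s.

1608 m/s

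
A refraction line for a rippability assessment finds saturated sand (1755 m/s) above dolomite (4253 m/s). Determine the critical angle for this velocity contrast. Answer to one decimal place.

24.4°

At critical incidence the refracted ray runs along the interface (θ₂ = 90°), so sin θ_c = V₁/V₂.
θ_c = arcsin(1755/4253) = arcsin 0.4126 = 24.37°.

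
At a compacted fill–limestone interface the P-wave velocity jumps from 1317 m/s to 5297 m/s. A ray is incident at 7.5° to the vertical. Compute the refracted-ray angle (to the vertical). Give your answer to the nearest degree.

sin θ₁/V₁ = sin θ₂/V₂ ⇒ sin θ₂ = 5297·sin 7.5°/1317 = 5297·0.1305/1317 = 0.5250.
θ₂ = sin⁻¹(0.5250) = 31.67° (from vertical).

32°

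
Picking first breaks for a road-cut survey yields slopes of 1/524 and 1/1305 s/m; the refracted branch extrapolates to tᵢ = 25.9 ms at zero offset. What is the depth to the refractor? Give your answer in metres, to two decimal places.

θ_c = arcsin(524/1305) = 23.67°; cos θ_c = 0.9158.
tᵢ = 2h cos θ_c/V₁ ⇒ h = tᵢ·V₁/(2 cos θ_c) = 0.0259·524/(2·0.9158) = 7.41 m.

7.41 m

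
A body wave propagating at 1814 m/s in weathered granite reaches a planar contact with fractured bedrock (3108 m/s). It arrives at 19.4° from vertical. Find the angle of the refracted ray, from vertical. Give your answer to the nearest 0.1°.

34.7°

Snell's law: sin θ₂ = (V₂/V₁)·sin θ₁ = (3108/1814)·sin 19.4° = 0.5691.
θ₂ = sin⁻¹(0.5691) = 34.69° (from vertical).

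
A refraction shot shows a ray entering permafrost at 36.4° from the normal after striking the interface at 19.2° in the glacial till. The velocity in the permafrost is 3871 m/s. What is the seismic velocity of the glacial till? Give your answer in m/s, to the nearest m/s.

2145 m/s

Snell's law: sin 19.2°/V₁ = sin 36.4°/V₂.
V₁ = V₂·sin 19.2°/sin 36.4° = 3871 × 0.5542 = 2145.27 m/s.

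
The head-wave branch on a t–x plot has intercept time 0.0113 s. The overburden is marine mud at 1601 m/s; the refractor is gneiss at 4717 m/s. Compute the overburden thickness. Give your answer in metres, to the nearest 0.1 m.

h = tᵢ·V₁·V₂ / (2·√(V₂²−V₁²)).
√(V₂²−V₁²) = √(4717² − 1601²) = 4437.0 m/s.
h = 0.0113 s × 1601 × 4717 / (2 × 4437.0) = 9.62 m.

9.6 m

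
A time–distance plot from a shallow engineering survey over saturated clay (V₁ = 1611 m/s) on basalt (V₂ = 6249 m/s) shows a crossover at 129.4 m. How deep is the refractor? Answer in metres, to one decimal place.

49.7 m

x_cross = 2h·√((V₂+V₁)/(V₂−V₁)) → h = x_cross / (2·√((V₂+V₁)/(V₂−V₁))).
√((V₂+V₁)/(V₂−V₁)) = √((6249+1611)/(6249−1611)) = 1.3018.
h = 129.4 / (2·1.3018) = 49.70 m.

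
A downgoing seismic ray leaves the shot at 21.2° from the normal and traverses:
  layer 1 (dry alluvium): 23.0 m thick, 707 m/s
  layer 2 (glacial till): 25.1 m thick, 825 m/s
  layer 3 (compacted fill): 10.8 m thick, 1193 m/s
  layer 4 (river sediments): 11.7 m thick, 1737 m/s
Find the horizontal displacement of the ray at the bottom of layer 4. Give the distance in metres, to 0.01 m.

Apply Snell's law at each interface; in layer i the horizontal offset is hᵢ·tan θᵢ.
Layer 1: θ = 21.20°; offset = 23.0·tan 21.20° = 8.9211 m.
Layer 2: sin θ = 825·sin 21.2°/707 = 0.4220, θ = 24.96°; offset = 25.1·tan 24.96° = 11.6828 m.
Layer 3: sin θ = 1193·sin 21.2°/707 = 0.6102, θ = 37.60°; offset = 10.8·tan 37.60° = 8.3185 m.
Layer 4: sin θ = 1737·sin 21.2°/707 = 0.8885, θ = 62.68°; offset = 11.7·tan 62.68° = 22.6494 m.
Σ offsets = 51.5719 m.

51.57 m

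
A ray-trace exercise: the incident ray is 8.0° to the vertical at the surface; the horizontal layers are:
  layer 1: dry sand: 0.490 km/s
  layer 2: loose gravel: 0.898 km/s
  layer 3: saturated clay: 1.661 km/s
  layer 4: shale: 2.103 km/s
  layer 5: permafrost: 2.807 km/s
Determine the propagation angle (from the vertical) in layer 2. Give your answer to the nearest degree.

15°

Ray parameter p = sin 8.0° / 0.490 = 2.8403e-01 s/km.
sin θ_2 = p·V_2 = 2.8403e-01 × 0.898 = 0.2551.
θ_2 = 14.78° from the vertical.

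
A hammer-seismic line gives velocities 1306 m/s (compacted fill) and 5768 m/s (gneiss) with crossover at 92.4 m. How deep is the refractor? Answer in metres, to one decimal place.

36.7 m

x_cross = 2h·√((V₂+V₁)/(V₂−V₁)) → h = x_cross / (2·√((V₂+V₁)/(V₂−V₁))).
√((V₂+V₁)/(V₂−V₁)) = √((5768+1306)/(5768−1306)) = 1.2591.
h = 92.4 / (2·1.2591) = 36.69 m.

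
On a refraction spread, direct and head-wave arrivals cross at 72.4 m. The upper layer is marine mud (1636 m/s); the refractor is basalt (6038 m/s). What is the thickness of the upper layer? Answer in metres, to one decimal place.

x_cross = 2h·√((V₂+V₁)/(V₂−V₁)) → h = x_cross / (2·√((V₂+V₁)/(V₂−V₁))).
√((V₂+V₁)/(V₂−V₁)) = √((6038+1636)/(6038−1636)) = 1.3203.
h = 72.4 / (2·1.3203) = 27.42 m.

27.4 m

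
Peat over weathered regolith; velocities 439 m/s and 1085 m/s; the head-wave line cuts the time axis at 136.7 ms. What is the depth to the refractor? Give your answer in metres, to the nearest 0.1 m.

32.8 m

θ_c = arcsin(439/1085) = 23.87°; cos θ_c = 0.9145.
tᵢ = 2h cos θ_c/V₁ ⇒ h = tᵢ·V₁/(2 cos θ_c) = 0.1367·439/(2·0.9145) = 32.81 m.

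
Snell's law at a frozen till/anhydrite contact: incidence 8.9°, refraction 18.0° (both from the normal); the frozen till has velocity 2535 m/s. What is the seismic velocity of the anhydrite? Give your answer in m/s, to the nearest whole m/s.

Snell's law: sin 8.9°/V₁ = sin 18.0°/V₂.
V₂ = V₁·sin 18.0°/sin 8.9° = 2535 × 1.9974 = 5063.38 m/s.

5063 m/s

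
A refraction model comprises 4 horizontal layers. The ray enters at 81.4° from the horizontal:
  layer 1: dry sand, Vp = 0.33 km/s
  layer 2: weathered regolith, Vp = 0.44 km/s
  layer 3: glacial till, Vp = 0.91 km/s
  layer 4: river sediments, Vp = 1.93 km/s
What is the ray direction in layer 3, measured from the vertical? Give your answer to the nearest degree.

24°

From the normal: θ₁ = 90° − 81.4° = 8.6°.
Ray parameter p = sin 8.6° / 0.33 = 4.5314e-01 s/km.
sin θ_3 = p·V_3 = 4.5314e-01 × 0.91 = 0.4124.
θ_3 = 24.35° from the vertical.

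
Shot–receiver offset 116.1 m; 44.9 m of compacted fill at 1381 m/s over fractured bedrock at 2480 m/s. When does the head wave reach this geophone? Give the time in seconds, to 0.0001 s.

0.1008 s

t = x/V₂ + 2h·√(V₂²−V₁²)/(V₁V₂).
√(V₂²−V₁²) = √(2480²−1381²) = 2059.9 m/s; delay term = 2·44.9·2059.9/(1381·2480) = 0.05401 s.
t = 116.1/2480 + 0.05401 = 0.10083 s.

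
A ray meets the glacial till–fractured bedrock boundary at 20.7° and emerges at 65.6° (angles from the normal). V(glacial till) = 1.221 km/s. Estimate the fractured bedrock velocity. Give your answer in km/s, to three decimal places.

Snell's law: sin 20.7°/V₁ = sin 65.6°/V₂.
V₂ = V₁·sin 65.6°/sin 20.7° = 1.221 × 2.5764 = 3.146 km/s.

3.146 km/s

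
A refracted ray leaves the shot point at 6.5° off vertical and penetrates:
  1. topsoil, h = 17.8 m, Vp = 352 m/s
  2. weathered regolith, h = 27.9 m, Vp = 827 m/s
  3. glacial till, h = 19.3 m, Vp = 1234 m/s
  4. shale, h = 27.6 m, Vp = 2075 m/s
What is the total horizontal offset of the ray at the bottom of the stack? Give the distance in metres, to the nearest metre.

43 m

Ray parameter p = sin 6.5° / 352 m/s = 3.2160e-04 s/m.
Layer 1: θ = 6.50°; offset = 17.8·tan 6.50° = 2.028 m.
Layer 2: sin θ = p·827 = 0.2660 → θ = 15.42°; offset = 27.9·tan 15.42° = 7.698 m.
Layer 3: sin θ = p·1234 = 0.3969 → θ = 23.38°; offset = 19.3·tan 23.38° = 8.345 m.
Layer 4: sin θ = p·2075 = 0.6673 → θ = 41.86°; offset = 27.6·tan 41.86° = 24.730 m.
Summing the layer offsets gives 42.800 m.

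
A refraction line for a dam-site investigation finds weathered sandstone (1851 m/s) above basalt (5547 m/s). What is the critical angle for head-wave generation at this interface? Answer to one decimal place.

At critical incidence the refracted ray runs along the interface (θ₂ = 90°), so sin θ_c = V₁/V₂.
θ_c = arcsin(1851/5547) = arcsin 0.3337 = 19.49°.

19.5°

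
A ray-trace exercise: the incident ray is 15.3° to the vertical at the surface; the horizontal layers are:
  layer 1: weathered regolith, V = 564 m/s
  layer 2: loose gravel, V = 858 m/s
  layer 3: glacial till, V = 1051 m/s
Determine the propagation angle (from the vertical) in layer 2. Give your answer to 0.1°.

23.7°

Ray parameter p = sin 15.3° / 564 = 4.6786e-04 s/m.
sin θ_2 = p·V_2 = 4.6786e-04 × 858 = 0.4014.
θ_2 = 23.67° from the vertical.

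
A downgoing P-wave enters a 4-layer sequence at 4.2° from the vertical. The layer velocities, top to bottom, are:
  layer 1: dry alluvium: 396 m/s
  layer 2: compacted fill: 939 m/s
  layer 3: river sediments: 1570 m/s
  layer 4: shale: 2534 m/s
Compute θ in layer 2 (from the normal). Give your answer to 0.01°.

10.00°

Snell's law across each interface conserves sin θ / V, so sin θ_2 = V_2·sin θ₁/V₁.
sin θ_2 = 939 × sin 4.2° / 396 = 0.1737.
θ_2 = arcsin 0.1737 = 10.00°.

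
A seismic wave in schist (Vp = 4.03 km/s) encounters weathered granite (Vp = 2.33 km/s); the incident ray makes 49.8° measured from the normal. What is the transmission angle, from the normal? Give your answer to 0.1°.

Snell's law: sin θ₂ = (V₂/V₁)·sin θ₁ = (2.33/4.03)·sin 49.8° = 0.4416.
θ₂ = sin⁻¹(0.4416) = 26.21° (from vertical).

26.2°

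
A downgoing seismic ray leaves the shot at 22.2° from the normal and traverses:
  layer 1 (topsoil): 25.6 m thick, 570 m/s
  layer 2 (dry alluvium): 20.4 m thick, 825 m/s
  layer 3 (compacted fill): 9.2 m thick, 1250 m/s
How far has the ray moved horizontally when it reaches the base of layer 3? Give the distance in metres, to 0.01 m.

p = sin θ₁/V₁ = sin 22.2°/570 = 6.6288e-04 s/m is conserved through the stack.
Layer 1: θ = 22.20°; offset = 25.6·tan 22.20° = 10.4472 m.
Layer 2: sin θ = p·825 = 0.5469 → θ = 33.15°; offset = 20.4·tan 33.15° = 13.3254 m.
Layer 3: sin θ = p·1250 = 0.8286 → θ = 55.96°; offset = 9.2·tan 55.96° = 13.6165 m.
Total horizontal offset = 37.3891 m.

37.39 m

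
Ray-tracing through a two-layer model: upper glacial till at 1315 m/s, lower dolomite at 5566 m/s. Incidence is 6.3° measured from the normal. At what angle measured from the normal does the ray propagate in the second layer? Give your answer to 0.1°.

sin θ₁/V₁ = sin θ₂/V₂ ⇒ sin θ₂ = 5566·sin 6.3°/1315 = 5566·0.1097/1315 = 0.4645.
θ₂ = arcsin 0.4645 = 27.68° from the normal.

27.7°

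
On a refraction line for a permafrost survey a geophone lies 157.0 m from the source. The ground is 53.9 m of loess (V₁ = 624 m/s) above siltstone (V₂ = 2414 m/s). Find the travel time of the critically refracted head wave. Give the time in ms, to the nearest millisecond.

θ_c = arcsin(V₁/V₂) = arcsin(624/2414) = 14.98°, cos θ_c = 0.9660.
Intercept time tᵢ = 2h cos θ_c / V₁ = 2·53.9·0.9660/624 = 0.16689 s.
t = x/V₂ + tᵢ = 157.0/2414 + 0.16689 = 0.23192 s.

232 ms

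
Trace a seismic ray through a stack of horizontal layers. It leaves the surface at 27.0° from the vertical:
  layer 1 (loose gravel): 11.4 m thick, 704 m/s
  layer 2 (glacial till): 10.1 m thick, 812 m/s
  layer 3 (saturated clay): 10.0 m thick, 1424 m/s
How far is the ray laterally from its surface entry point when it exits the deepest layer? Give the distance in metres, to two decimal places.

p = sin θ₁/V₁ = sin 27.0°/704 = 6.4487e-04 s/m is conserved through the stack.
Layer 1: θ = 27.00°; offset = 11.4·tan 27.00° = 5.8086 m.
Layer 2: sin θ = p·812 = 0.5236 → θ = 31.58°; offset = 10.1·tan 31.58° = 6.2079 m.
Layer 3: sin θ = p·1424 = 0.9183 → θ = 66.68°; offset = 10.0·tan 66.68° = 23.1960 m.
Summing the layer offsets gives 35.2124 m.

35.21 m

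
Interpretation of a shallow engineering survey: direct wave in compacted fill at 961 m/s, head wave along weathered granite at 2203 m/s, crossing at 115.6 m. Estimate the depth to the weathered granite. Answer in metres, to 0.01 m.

36.21 m

x_cross = 2h·√((V₂+V₁)/(V₂−V₁)) → h = x_cross / (2·√((V₂+V₁)/(V₂−V₁))).
√((V₂+V₁)/(V₂−V₁)) = √((2203+961)/(2203−961)) = 1.5961.
h = 115.6 / (2·1.5961) = 36.21 m.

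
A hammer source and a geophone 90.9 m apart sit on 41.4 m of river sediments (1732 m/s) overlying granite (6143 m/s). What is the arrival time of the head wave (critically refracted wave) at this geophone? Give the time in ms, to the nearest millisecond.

t = x/V₂ + 2h·√(V₂²−V₁²)/(V₁V₂).
√(V₂²−V₁²) = √(6143²−1732²) = 5893.8 m/s; delay term = 2·41.4·5893.8/(1732·6143) = 0.04587 s.
t = 90.9/6143 + 0.04587 = 0.06066 s.

61 ms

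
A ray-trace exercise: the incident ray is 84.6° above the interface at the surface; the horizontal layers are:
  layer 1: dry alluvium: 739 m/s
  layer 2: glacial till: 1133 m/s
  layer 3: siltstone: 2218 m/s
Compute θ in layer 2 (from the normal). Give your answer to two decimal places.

8.30°

From the normal: θ₁ = 90° − 84.6° = 5.4°.
Ray parameter p = sin 5.4° / 739 = 1.2735e-04 s/m.
sin θ_2 = p·V_2 = 1.2735e-04 × 1133 = 0.1443.
θ_2 = 8.30° from the vertical.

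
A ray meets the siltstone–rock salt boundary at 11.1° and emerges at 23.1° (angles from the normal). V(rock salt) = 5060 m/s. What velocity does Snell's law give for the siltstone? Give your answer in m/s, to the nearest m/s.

2483 m/s

sin 11.1° = 0.1925; sin 23.1° = 0.3923.
V₁ = V₂·(sin θ₁/sin θ₂) = 5060·(0.1925/0.3923) = 2482.97 m/s.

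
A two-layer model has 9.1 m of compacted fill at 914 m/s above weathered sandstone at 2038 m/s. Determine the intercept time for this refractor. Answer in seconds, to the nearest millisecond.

θ_c = arcsin(V₁/V₂) = arcsin(914/2038) = 26.65°; cos θ_c = 0.8938.
tᵢ = 2h·cos θ_c / V₁ = 2·9.1·0.8938 / 914 = 0.01780 s.

0.018 s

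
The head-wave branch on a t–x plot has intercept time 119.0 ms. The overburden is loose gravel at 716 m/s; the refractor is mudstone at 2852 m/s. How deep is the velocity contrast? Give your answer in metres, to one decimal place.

h = tᵢ·V₁·V₂ / (2·√(V₂²−V₁²)).
√(V₂²−V₁²) = √(2852² − 716²) = 2760.7 m/s.
h = 0.119 s × 716 × 2852 / (2 × 2760.7) = 44.01 m.

44.0 m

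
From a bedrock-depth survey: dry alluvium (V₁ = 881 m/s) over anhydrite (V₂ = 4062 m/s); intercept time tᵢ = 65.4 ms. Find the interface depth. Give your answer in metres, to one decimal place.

29.5 m

θ_c = arcsin(881/4062) = 12.53°; cos θ_c = 0.9762.
tᵢ = 2h cos θ_c/V₁ ⇒ h = tᵢ·V₁/(2 cos θ_c) = 0.0654·881/(2·0.9762) = 29.51 m.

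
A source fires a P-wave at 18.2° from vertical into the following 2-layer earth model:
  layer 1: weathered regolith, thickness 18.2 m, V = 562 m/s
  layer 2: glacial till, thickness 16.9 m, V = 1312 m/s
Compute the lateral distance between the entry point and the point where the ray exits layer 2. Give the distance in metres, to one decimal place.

24.0 m

Ray parameter p = sin 18.2° / 562 m/s = 5.5576e-04 s/m.
Layer 1: θ = 18.20°; offset = 18.2·tan 18.20° = 5.984 m.
Layer 2: sin θ = p·1312 = 0.7292 → θ = 46.82°; offset = 16.9·tan 46.82° = 18.006 m.
Total horizontal offset = 23.990 m.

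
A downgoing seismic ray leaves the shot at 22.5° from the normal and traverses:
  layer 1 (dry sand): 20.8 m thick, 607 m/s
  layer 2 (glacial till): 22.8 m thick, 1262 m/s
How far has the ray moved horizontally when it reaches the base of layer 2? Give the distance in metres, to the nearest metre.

39 m

Ray parameter p = sin 22.5° / 607 m/s = 6.3045e-04 s/m.
Layer 1: θ = 22.50°; offset = 20.8·tan 22.50° = 8.616 m.
Layer 2: sin θ = p·1262 = 0.7956 → θ = 52.71°; offset = 22.8·tan 52.71° = 29.945 m.
Summing the layer offsets gives 38.561 m.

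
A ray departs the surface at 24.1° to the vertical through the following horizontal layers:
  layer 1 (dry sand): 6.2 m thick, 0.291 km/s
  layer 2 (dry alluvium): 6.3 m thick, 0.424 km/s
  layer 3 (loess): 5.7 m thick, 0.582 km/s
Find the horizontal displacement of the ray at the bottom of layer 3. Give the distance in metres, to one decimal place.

15.5 m

Ray parameter p = sin 24.1° / 0.291 km/s = 1.4032e+00 s/km.
Layer 1: θ = 24.10°; offset = 6.2·tan 24.10° = 2.773 m.
Layer 2: sin θ = p·0.424 = 0.5950 → θ = 36.51°; offset = 6.3·tan 36.51° = 4.663 m.
Layer 3: sin θ = p·0.582 = 0.8167 → θ = 54.75°; offset = 5.7·tan 54.75° = 8.066 m.
Σ offsets = 15.503 m.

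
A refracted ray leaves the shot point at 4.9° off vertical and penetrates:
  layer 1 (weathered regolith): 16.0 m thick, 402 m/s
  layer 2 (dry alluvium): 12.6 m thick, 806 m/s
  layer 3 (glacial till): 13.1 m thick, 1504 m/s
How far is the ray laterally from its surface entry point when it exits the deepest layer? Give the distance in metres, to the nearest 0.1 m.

8.0 m

p = sin θ₁/V₁ = sin 4.9°/402 = 2.1248e-04 s/m is conserved through the stack.
Layer 1: θ = 4.90°; offset = 16.0·tan 4.90° = 1.372 m.
Layer 2: sin θ = p·806 = 0.1713 → θ = 9.86°; offset = 12.6·tan 9.86° = 2.190 m.
Layer 3: sin θ = p·1504 = 0.3196 → θ = 18.64°; offset = 13.1·tan 18.64° = 4.418 m.
Σ offsets = 7.980 m.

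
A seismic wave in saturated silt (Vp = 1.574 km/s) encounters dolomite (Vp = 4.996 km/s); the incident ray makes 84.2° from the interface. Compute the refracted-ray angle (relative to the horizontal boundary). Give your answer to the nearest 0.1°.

Convert to the normal: θ₁ = 90° − 84.2° = 5.8°.
Snell's law: sin θ₂ = (V₂/V₁)·sin θ₁ = (4.996/1.574)·sin 5.8° = 0.3208.
θ₂ = sin⁻¹(0.3208) = 18.71° (from vertical).
From the interface: 90° − 18.71° = 71.29°.

71.3°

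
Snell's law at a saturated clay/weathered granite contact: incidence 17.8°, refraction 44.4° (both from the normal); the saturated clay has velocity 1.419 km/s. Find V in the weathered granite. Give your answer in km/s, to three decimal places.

Snell's law: sin 17.8°/V₁ = sin 44.4°/V₂.
V₂ = V₁·sin 44.4°/sin 17.8° = 1.419 × 2.2888 = 3.248 km/s.

3.248 km/s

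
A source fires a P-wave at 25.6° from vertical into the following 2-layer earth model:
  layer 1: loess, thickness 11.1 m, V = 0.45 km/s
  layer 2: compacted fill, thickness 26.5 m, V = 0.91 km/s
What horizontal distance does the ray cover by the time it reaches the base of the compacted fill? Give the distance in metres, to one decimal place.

p = sin θ₁/V₁ = sin 25.6°/0.45 = 9.6019e-01 s/km is conserved through the stack.
Layer 1: θ = 25.60°; offset = 11.1·tan 25.60° = 5.318 m.
Layer 2: sin θ = p·0.91 = 0.8738 → θ = 60.90°; offset = 26.5·tan 60.90° = 47.611 m.
Σ offsets = 52.930 m.

52.9 m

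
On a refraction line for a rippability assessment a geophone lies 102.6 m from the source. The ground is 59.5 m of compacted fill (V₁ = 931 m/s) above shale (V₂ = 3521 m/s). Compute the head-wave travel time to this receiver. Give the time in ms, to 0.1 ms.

t = x/V₂ + 2h·√(V₂²−V₁²)/(V₁V₂).
√(V₂²−V₁²) = √(3521²−931²) = 3395.7 m/s; delay term = 2·59.5·3395.7/(931·3521) = 0.12327 s.
t = 102.6/3521 + 0.12327 = 0.15241 s.

152.4 ms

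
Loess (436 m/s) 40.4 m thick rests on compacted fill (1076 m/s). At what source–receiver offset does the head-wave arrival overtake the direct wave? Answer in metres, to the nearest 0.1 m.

θ_c = arcsin(436/1076) = 23.90°, so cos θ_c = 0.9142 and tᵢ = 2h cos θ_c/V₁ = 0.1694 s.
At crossover x/V₁ = x/V₂ + tᵢ ⇒ x = tᵢ/(1/V₁ − 1/V₂) = 0.16943/(2.2936e-03 − 9.2937e-04) = 124.19 m.

124.2 m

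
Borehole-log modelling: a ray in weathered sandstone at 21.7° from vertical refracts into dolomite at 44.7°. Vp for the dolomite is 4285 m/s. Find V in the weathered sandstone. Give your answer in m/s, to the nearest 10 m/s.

2250 m/s

Snell's law: sin 21.7°/V₁ = sin 44.7°/V₂.
V₁ = V₂·sin 21.7°/sin 44.7° = 4285 × 0.5257 = 2252.45 m/s.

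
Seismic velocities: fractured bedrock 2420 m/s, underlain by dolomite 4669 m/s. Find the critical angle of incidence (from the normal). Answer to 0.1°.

31.2°

Critical incidence: sin θ_c = V₁/V₂ = 2420/4669 = 0.5183.
θ_c = arcsin 0.5183 = 31.22°.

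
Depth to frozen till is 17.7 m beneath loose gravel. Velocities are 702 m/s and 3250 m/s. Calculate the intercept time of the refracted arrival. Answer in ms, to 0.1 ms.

49.2 ms

tᵢ = 2h·√(V₂²−V₁²)/(V₁V₂).
√(V₂²−V₁²) = √(3250²−702²) = 3173.3 m/s.
tᵢ = 2·17.7·3173.3/(702·3250) = 0.04924 s.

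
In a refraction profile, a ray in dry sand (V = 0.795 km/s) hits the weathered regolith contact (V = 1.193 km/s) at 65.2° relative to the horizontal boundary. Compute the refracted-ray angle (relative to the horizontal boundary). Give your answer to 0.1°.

51.0°

Convert to the normal: θ₁ = 90° − 65.2° = 24.8°.
Snell's law: sin θ₂ = (V₂/V₁)·sin θ₁ = (1.193/0.795)·sin 24.8° = 0.6294.
θ₂ = arcsin 0.6294 = 39.01° from the normal.
From the interface: 90° − 39.01° = 50.99°.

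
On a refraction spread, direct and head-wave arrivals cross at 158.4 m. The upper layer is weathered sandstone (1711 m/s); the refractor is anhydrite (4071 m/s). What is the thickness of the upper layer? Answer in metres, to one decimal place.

50.6 m

x_cross = 2h·√((V₂+V₁)/(V₂−V₁)) → h = x_cross / (2·√((V₂+V₁)/(V₂−V₁))).
√((V₂+V₁)/(V₂−V₁)) = √((4071+1711)/(4071−1711)) = 1.5652.
h = 158.4 / (2·1.5652) = 50.60 m.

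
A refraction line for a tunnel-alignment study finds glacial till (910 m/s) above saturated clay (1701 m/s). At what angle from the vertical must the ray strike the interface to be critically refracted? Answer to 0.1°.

32.3°

At critical incidence the refracted ray runs along the interface (θ₂ = 90°), so sin θ_c = V₁/V₂.
θ_c = arcsin(910/1701) = arcsin 0.5350 = 32.34°.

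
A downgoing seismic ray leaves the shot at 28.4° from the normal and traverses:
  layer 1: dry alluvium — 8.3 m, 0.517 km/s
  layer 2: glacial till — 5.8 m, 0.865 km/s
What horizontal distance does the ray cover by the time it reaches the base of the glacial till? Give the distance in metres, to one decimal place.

12.1 m

Apply Snell's law at each interface; in layer i the horizontal offset is hᵢ·tan θᵢ.
Layer 1: θ = 28.40°; offset = 8.3·tan 28.40° = 4.488 m.
Layer 2: sin θ = 0.865·sin 28.4°/0.517 = 0.7958, θ = 52.73°; offset = 5.8·tan 52.73° = 7.621 m.
Σ offsets = 12.109 m.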